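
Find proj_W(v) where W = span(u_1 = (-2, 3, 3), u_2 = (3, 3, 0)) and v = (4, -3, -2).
proj_W(v) = (139/43, -96/43, -141/43)

Set up U = [u_1 | ... | u_2] ∈ R^(3×2). The projector onto W = col(U) is P = U (U^T U)^(-1) U^T.
Compute U^T U =
  [22, 3]
  [3, 18],
and U^T v = (-23, 3).
Solve U^T U · c = U^T v for the coefficients: c = (-47/43, 15/43). The projection is proj_W(v) = U c.
Check: (v - proj_W(v)) · u_1 = 0  (should be 0).
Check: (v - proj_W(v)) · u_2 = 0  (should be 0).
Result: proj_W(v) = (139/43, -96/43, -141/43).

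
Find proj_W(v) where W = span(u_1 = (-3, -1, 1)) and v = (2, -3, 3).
proj_W(v) = (0, 0, 0)

Set up U = [u_1 | ... | u_1] ∈ R^(3×1). The projector onto W = col(U) is P = U (U^T U)^(-1) U^T.
Compute U^T U =
  [11],
and U^T v = (0).
Solve U^T U · c = U^T v for the coefficients: c = (0). The projection is proj_W(v) = U c.
Check: (v - proj_W(v)) · u_1 = 0  (should be 0).
Result: proj_W(v) = (0, 0, 0).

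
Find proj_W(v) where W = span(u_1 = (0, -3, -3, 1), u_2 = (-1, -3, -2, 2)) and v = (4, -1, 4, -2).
proj_W(v) = (60/53, 111/53, 51/53, -97/53)

Set up U = [u_1 | ... | u_2] ∈ R^(4×2). The projector onto W = col(U) is P = U (U^T U)^(-1) U^T.
Compute U^T U =
  [19, 17]
  [17, 18],
and U^T v = (-11, -13).
Solve U^T U · c = U^T v for the coefficients: c = (23/53, -60/53). The projection is proj_W(v) = U c.
Check: (v - proj_W(v)) · u_1 = 0  (should be 0).
Check: (v - proj_W(v)) · u_2 = 0  (should be 0).
Result: proj_W(v) = (60/53, 111/53, 51/53, -97/53).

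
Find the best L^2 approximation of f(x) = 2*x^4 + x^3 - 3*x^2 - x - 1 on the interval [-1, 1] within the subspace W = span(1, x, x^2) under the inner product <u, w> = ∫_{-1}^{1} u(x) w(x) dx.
g(x) = -9*x^2/7 - 2*x/5 - 41/35

The best approximation g ∈ W is the orthogonal projection of f onto W. Writing g = a_0 + a_1 x + a_2 x^2, the coefficients solve the normal equations G · a = b where
  G_{ij} = <φ_i, φ_j> and b_i = <f, φ_i>, with φ_0 = 1, φ_1 = x, φ_2 = x^2.
G =
  [2, 0, 2/3]
  [0, 2/3, 0]
  [2/3, 0, 2/5],
b = (-16/5, -4/15, -136/105).
Solving gives a_0 = -41/35, a_1 = -2/5, a_2 = -9/7, so
  g(x) = -9*x^2/7 - 2*x/5 - 41/35.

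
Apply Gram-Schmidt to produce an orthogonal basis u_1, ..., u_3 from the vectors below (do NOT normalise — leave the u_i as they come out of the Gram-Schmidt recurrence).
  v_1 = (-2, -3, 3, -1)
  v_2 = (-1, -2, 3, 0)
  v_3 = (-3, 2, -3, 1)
Orthogonal basis:
  u_1 = (-2, -3, 3, -1)
  u_2 = (11/23, 5/23, 18/23, 17/23)
  u_3 = (-3, 12/11, -3/11, 21/11)

Apply the Gram-Schmidt recurrence
  u_1 = v_1
  u_i = v_i − Σ_{j<i} ((v_i · u_j) / (u_j · u_j)) · u_j.

Step by step this gives:
  u_1 = (-2, -3, 3, -1)
  u_2 = (11/23, 5/23, 18/23, 17/23)
  u_3 = (-3, 12/11, -3/11, 21/11)

Orthogonality check:
  u_2 · u_1 = 0 (should be 0)
  u_3 · u_1 = 0 (should be 0)
  u_3 · u_2 = 0 (should be 0)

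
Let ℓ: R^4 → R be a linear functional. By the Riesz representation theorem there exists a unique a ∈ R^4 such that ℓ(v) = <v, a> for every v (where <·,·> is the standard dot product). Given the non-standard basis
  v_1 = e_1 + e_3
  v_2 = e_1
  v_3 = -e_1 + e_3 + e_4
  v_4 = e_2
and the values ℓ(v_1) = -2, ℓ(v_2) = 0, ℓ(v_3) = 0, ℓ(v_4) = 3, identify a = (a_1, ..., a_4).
a = (0, 3, -2, 2)

Write a = (a_1, ..., a_4) in the standard basis. For each basis vector v_i, ℓ(v_i) = <v_i, a> is a linear equation in the a_j's. Collect the n equations into a matrix system V a = ℓ, where row i of V is v_i (expressed in the standard basis). Since V is invertible (lower-triangular with 1s on the diagonal, up to permutation), solve by back-substitution:
  V =
[[1, 0, 1, 0],
 [1, 0, 0, 0],
 [-1, 0, 1, 1],
 [0, 1, 0, 0]]
  V a = (-2, 0, 0, 3)
Solving gives a = (0, 3, -2, 2).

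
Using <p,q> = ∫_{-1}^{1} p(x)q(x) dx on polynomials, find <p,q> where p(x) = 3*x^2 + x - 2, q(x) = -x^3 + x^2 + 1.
<p,q> = -38/15

Expand the product: p(x)·q(x) = -3*x^5 + 2*x^4 + 3*x^3 + x^2 + x - 2.
∫_{-1}^{1} of each monomial x^k gives [2/(k+1) if k even, 0 if k odd]. Integrating term-by-term (or equivalently evaluating the antiderivative F(x) = -x^6/2 + 2*x^5/5 + 3*x^4/4 + x^3/3 + x^2/2 - 2*x at the endpoints):
  F(1) − F(−1) = -31/60 − (121/60) = -38/15.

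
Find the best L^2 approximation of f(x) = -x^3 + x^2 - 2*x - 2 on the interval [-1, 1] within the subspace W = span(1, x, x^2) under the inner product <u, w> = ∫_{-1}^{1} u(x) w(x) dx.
g(x) = x^2 - 13*x/5 - 2

The best approximation g ∈ W is the orthogonal projection of f onto W. Writing g = a_0 + a_1 x + a_2 x^2, the coefficients solve the normal equations G · a = b where
  G_{ij} = <φ_i, φ_j> and b_i = <f, φ_i>, with φ_0 = 1, φ_1 = x, φ_2 = x^2.
G =
  [2, 0, 2/3]
  [0, 2/3, 0]
  [2/3, 0, 2/5],
b = (-10/3, -26/15, -14/15).
Solving gives a_0 = -2, a_1 = -13/5, a_2 = 1, so
  g(x) = x^2 - 13*x/5 - 2.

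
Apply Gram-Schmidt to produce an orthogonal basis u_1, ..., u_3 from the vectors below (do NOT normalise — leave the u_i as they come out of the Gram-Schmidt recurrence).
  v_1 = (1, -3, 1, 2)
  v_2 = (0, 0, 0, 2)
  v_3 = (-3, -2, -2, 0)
Orthogonal basis:
  u_1 = (1, -3, 1, 2)
  u_2 = (-4/15, 4/5, -4/15, 22/15)
  u_3 = (-34/11, -19/11, -23/11, 0)

Apply the Gram-Schmidt recurrence
  u_1 = v_1
  u_i = v_i − Σ_{j<i} ((v_i · u_j) / (u_j · u_j)) · u_j.

Step by step this gives:
  u_1 = (1, -3, 1, 2)
  u_2 = (-4/15, 4/5, -4/15, 22/15)
  u_3 = (-34/11, -19/11, -23/11, 0)

Orthogonality check:
  u_2 · u_1 = 0 (should be 0)
  u_3 · u_1 = 0 (should be 0)
  u_3 · u_2 = 0 (should be 0)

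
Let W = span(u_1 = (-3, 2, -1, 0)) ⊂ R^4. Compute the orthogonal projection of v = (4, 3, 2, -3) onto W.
proj_W(v) = (12/7, -8/7, 4/7, 0)

Set up U = [u_1 | ... | u_1] ∈ R^(4×1). The projector onto W = col(U) is P = U (U^T U)^(-1) U^T.
Compute U^T U =
  [14],
and U^T v = (-8).
Solve U^T U · c = U^T v for the coefficients: c = (-4/7). The projection is proj_W(v) = U c.
Check: (v - proj_W(v)) · u_1 = 0  (should be 0).
Result: proj_W(v) = (12/7, -8/7, 4/7, 0).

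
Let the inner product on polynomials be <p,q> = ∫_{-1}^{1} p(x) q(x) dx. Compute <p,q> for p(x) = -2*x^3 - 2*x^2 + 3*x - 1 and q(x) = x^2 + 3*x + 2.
<p,q> = -68/15

Expand the product: p(x)·q(x) = -2*x^5 - 8*x^4 - 7*x^3 + 4*x^2 + 3*x - 2.
∫_{-1}^{1} of each monomial x^k gives [2/(k+1) if k even, 0 if k odd]. Integrating term-by-term (or equivalently evaluating the antiderivative F(x) = -x^6/3 - 8*x^5/5 - 7*x^4/4 + 4*x^3/3 + 3*x^2/2 - 2*x at the endpoints):
  F(1) − F(−1) = -57/20 − (101/60) = -68/15.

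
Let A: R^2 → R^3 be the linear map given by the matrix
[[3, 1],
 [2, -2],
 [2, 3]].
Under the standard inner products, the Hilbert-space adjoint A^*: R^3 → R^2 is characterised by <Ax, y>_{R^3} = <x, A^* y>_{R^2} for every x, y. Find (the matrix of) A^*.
A^* = A^T =
[[3, 2, 2],
 [1, -2, 3]]

For real matrices with standard dot products, the defining identity <Ax, y> = <x, A^* y> gives (Ax)^T y = x^T (A^*) y, i.e. x^T A^T y = x^T (A^*) y. Since this holds for all x, y, we must have A^* = A^T. Therefore
A^* =
[[3, 2, 2],
 [1, -2, 3]].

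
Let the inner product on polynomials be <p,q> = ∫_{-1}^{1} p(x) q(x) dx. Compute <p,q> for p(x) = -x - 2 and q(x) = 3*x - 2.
<p,q> = 6

Expand the product: p(x)·q(x) = -3*x^2 - 4*x + 4.
∫_{-1}^{1} of each monomial x^k gives [2/(k+1) if k even, 0 if k odd]. Integrating term-by-term (or equivalently evaluating the antiderivative F(x) = -x^3 - 2*x^2 + 4*x at the endpoints):
  F(1) − F(−1) = 1 − (-5) = 6.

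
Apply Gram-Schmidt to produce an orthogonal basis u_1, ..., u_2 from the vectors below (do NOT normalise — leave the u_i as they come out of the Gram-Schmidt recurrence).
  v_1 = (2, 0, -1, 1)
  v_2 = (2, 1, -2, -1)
Orthogonal basis:
  u_1 = (2, 0, -1, 1)
  u_2 = (1/3, 1, -7/6, -11/6)

Apply the Gram-Schmidt recurrence
  u_1 = v_1
  u_i = v_i − Σ_{j<i} ((v_i · u_j) / (u_j · u_j)) · u_j.

Step by step this gives:
  u_1 = (2, 0, -1, 1)
  u_2 = (1/3, 1, -7/6, -11/6)

Orthogonality check:
  u_2 · u_1 = 0 (should be 0)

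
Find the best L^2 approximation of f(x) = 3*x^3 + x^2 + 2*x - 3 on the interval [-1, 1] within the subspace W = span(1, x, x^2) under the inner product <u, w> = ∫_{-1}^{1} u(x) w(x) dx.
g(x) = x^2 + 19*x/5 - 3

The best approximation g ∈ W is the orthogonal projection of f onto W. Writing g = a_0 + a_1 x + a_2 x^2, the coefficients solve the normal equations G · a = b where
  G_{ij} = <φ_i, φ_j> and b_i = <f, φ_i>, with φ_0 = 1, φ_1 = x, φ_2 = x^2.
G =
  [2, 0, 2/3]
  [0, 2/3, 0]
  [2/3, 0, 2/5],
b = (-16/3, 38/15, -8/5).
Solving gives a_0 = -3, a_1 = 19/5, a_2 = 1, so
  g(x) = x^2 + 19*x/5 - 3.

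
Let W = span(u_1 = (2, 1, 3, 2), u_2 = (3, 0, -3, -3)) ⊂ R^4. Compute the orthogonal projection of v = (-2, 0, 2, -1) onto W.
proj_W(v) = (-8/5, -1/5, 3/5, 4/5)

Set up U = [u_1 | ... | u_2] ∈ R^(4×2). The projector onto W = col(U) is P = U (U^T U)^(-1) U^T.
Compute U^T U =
  [18, -9]
  [-9, 27],
and U^T v = (0, -9).
Solve U^T U · c = U^T v for the coefficients: c = (-1/5, -2/5). The projection is proj_W(v) = U c.
Check: (v - proj_W(v)) · u_1 = 0  (should be 0).
Check: (v - proj_W(v)) · u_2 = 0  (should be 0).
Result: proj_W(v) = (-8/5, -1/5, 3/5, 4/5).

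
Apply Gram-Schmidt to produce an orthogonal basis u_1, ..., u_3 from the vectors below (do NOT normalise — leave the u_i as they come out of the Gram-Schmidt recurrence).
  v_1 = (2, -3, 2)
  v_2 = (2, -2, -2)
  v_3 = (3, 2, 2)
Orthogonal basis:
  u_1 = (2, -3, 2)
  u_2 = (22/17, -16/17, -46/17)
  u_3 = (125/42, 50/21, 25/42)

Apply the Gram-Schmidt recurrence
  u_1 = v_1
  u_i = v_i − Σ_{j<i} ((v_i · u_j) / (u_j · u_j)) · u_j.

Step by step this gives:
  u_1 = (2, -3, 2)
  u_2 = (22/17, -16/17, -46/17)
  u_3 = (125/42, 50/21, 25/42)

Orthogonality check:
  u_2 · u_1 = 0 (should be 0)
  u_3 · u_1 = 0 (should be 0)
  u_3 · u_2 = 0 (should be 0)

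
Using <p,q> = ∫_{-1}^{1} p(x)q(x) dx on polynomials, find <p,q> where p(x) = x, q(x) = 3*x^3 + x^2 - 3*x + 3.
<p,q> = -4/5

Expand the product: p(x)·q(x) = 3*x^4 + x^3 - 3*x^2 + 3*x.
∫_{-1}^{1} of each monomial x^k gives [2/(k+1) if k even, 0 if k odd]. Integrating term-by-term (or equivalently evaluating the antiderivative F(x) = 3*x^5/5 + x^4/4 - x^3 + 3*x^2/2 at the endpoints):
  F(1) − F(−1) = 27/20 − (43/20) = -4/5.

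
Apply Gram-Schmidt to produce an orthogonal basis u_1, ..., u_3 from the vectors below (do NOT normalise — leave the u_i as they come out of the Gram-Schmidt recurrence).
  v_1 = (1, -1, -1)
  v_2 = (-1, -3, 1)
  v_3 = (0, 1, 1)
Orthogonal basis:
  u_1 = (1, -1, -1)
  u_2 = (-4/3, -8/3, 4/3)
  u_3 = (1/2, 0, 1/2)

Apply the Gram-Schmidt recurrence
  u_1 = v_1
  u_i = v_i − Σ_{j<i} ((v_i · u_j) / (u_j · u_j)) · u_j.

Step by step this gives:
  u_1 = (1, -1, -1)
  u_2 = (-4/3, -8/3, 4/3)
  u_3 = (1/2, 0, 1/2)

Orthogonality check:
  u_2 · u_1 = 0 (should be 0)
  u_3 · u_1 = 0 (should be 0)
  u_3 · u_2 = 0 (should be 0)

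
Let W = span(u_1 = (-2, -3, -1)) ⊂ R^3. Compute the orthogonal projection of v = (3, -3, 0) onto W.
proj_W(v) = (-3/7, -9/14, -3/14)

Set up U = [u_1 | ... | u_1] ∈ R^(3×1). The projector onto W = col(U) is P = U (U^T U)^(-1) U^T.
Compute U^T U =
  [14],
and U^T v = (3).
Solve U^T U · c = U^T v for the coefficients: c = (3/14). The projection is proj_W(v) = U c.
Check: (v - proj_W(v)) · u_1 = 0  (should be 0).
Result: proj_W(v) = (-3/7, -9/14, -3/14).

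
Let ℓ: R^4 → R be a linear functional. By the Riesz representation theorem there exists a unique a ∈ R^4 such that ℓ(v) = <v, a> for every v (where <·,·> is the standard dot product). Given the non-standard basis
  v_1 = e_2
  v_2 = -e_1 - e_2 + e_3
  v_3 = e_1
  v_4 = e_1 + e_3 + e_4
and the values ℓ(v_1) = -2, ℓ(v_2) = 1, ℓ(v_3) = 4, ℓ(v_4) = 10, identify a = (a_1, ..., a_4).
a = (4, -2, 3, 3)

Write a = (a_1, ..., a_4) in the standard basis. For each basis vector v_i, ℓ(v_i) = <v_i, a> is a linear equation in the a_j's. Collect the n equations into a matrix system V a = ℓ, where row i of V is v_i (expressed in the standard basis). Since V is invertible (lower-triangular with 1s on the diagonal, up to permutation), solve by back-substitution:
  V =
[[0, 1, 0, 0],
 [-1, -1, 1, 0],
 [1, 0, 0, 0],
 [1, 0, 1, 1]]
  V a = (-2, 1, 4, 10)
Solving gives a = (4, -2, 3, 3).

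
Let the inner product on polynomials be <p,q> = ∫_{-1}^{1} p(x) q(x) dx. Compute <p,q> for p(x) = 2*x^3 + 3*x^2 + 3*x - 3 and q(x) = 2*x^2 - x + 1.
<p,q> = -42/5

Expand the product: p(x)·q(x) = 4*x^5 + 4*x^4 + 5*x^3 - 6*x^2 + 6*x - 3.
∫_{-1}^{1} of each monomial x^k gives [2/(k+1) if k even, 0 if k odd]. Integrating term-by-term (or equivalently evaluating the antiderivative F(x) = 2*x^6/3 + 4*x^5/5 + 5*x^4/4 - 2*x^3 + 3*x^2 - 3*x at the endpoints):
  F(1) − F(−1) = 43/60 − (547/60) = -42/5.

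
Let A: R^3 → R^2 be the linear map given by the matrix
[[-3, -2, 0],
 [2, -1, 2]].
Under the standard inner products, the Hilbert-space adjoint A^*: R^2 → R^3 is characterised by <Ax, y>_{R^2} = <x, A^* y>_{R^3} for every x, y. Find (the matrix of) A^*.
A^* = A^T =
[[-3, 2],
 [-2, -1],
 [0, 2]]

For real matrices with standard dot products, the defining identity <Ax, y> = <x, A^* y> gives (Ax)^T y = x^T (A^*) y, i.e. x^T A^T y = x^T (A^*) y. Since this holds for all x, y, we must have A^* = A^T. Therefore
A^* =
[[-3, 2],
 [-2, -1],
 [0, 2]].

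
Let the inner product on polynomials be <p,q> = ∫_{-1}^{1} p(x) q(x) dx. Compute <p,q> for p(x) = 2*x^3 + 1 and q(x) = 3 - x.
<p,q> = 26/5

Expand the product: p(x)·q(x) = -2*x^4 + 6*x^3 - x + 3.
∫_{-1}^{1} of each monomial x^k gives [2/(k+1) if k even, 0 if k odd]. Integrating term-by-term (or equivalently evaluating the antiderivative F(x) = -2*x^5/5 + 3*x^4/2 - x^2/2 + 3*x at the endpoints):
  F(1) − F(−1) = 18/5 − (-8/5) = 26/5.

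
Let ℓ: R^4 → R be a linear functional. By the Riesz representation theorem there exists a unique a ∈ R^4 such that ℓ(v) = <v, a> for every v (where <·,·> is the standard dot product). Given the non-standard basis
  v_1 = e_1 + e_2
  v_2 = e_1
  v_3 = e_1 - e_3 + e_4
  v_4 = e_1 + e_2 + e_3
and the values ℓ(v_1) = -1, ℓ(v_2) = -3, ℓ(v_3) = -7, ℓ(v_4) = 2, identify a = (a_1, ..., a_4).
a = (-3, 2, 3, -1)

Write a = (a_1, ..., a_4) in the standard basis. For each basis vector v_i, ℓ(v_i) = <v_i, a> is a linear equation in the a_j's. Collect the n equations into a matrix system V a = ℓ, where row i of V is v_i (expressed in the standard basis). Since V is invertible (lower-triangular with 1s on the diagonal, up to permutation), solve by back-substitution:
  V =
[[1, 1, 0, 0],
 [1, 0, 0, 0],
 [1, 0, -1, 1],
 [1, 1, 1, 0]]
  V a = (-1, -3, -7, 2)
Solving gives a = (-3, 2, 3, -1).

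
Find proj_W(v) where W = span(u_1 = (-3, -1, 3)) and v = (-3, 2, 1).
proj_W(v) = (-30/19, -10/19, 30/19)

Set up U = [u_1 | ... | u_1] ∈ R^(3×1). The projector onto W = col(U) is P = U (U^T U)^(-1) U^T.
Compute U^T U =
  [19],
and U^T v = (10).
Solve U^T U · c = U^T v for the coefficients: c = (10/19). The projection is proj_W(v) = U c.
Check: (v - proj_W(v)) · u_1 = 0  (should be 0).
Result: proj_W(v) = (-30/19, -10/19, 30/19).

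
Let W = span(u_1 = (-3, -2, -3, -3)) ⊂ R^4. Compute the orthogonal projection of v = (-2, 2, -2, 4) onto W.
proj_W(v) = (12/31, 8/31, 12/31, 12/31)

Set up U = [u_1 | ... | u_1] ∈ R^(4×1). The projector onto W = col(U) is P = U (U^T U)^(-1) U^T.
Compute U^T U =
  [31],
and U^T v = (-4).
Solve U^T U · c = U^T v for the coefficients: c = (-4/31). The projection is proj_W(v) = U c.
Check: (v - proj_W(v)) · u_1 = 0  (should be 0).
Result: proj_W(v) = (12/31, 8/31, 12/31, 12/31).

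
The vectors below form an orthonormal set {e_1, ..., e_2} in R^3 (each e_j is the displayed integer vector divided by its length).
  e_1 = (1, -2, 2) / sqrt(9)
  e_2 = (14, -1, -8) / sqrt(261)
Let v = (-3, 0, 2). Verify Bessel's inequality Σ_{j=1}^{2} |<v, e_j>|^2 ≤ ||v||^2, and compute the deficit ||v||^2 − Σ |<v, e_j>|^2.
Σ |<v, e_j>|^2 = 13; ||v||^2 = 13; deficit = 0

Write each e_j = u_j / sqrt(<u_j, u_j>) where u_j is the displayed integer vector. Then <v, e_j> = <v, u_j> / sqrt(<u_j, u_j>), so |<v, e_j>|^2 = <v, u_j>^2 / <u_j, u_j>.
Coefficients: <v, e_1> = 1/sqrt(9), <v, e_2> = -58/sqrt(261).
Square and sum: Σ |<v, e_j>|^2 = 13.
Compute ||v||^2 = v·v = 13.
Deficit = 13 − 13 = 0 ≥ 0, confirming Bessel's inequality. (The deficit equals ||v − Σ <v,e_j> e_j||^2, the squared distance from v to span{e_j}.)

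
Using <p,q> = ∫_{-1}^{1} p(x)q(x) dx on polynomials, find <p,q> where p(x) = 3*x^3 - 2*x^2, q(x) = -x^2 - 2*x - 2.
<p,q> = 16/15

Expand the product: p(x)·q(x) = -3*x^5 - 4*x^4 - 2*x^3 + 4*x^2.
∫_{-1}^{1} of each monomial x^k gives [2/(k+1) if k even, 0 if k odd]. Integrating term-by-term (or equivalently evaluating the antiderivative F(x) = -x^6/2 - 4*x^5/5 - x^4/2 + 4*x^3/3 at the endpoints):
  F(1) − F(−1) = -7/15 − (-23/15) = 16/15.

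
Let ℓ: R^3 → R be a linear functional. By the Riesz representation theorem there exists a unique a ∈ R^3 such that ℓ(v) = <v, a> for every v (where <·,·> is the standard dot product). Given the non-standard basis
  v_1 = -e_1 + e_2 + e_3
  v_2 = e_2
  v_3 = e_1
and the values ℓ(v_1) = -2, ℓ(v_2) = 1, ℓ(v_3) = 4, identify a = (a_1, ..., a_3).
a = (4, 1, 1)

Write a = (a_1, ..., a_3) in the standard basis. For each basis vector v_i, ℓ(v_i) = <v_i, a> is a linear equation in the a_j's. Collect the n equations into a matrix system V a = ℓ, where row i of V is v_i (expressed in the standard basis). Since V is invertible (lower-triangular with 1s on the diagonal, up to permutation), solve by back-substitution:
  V =
[[-1, 1, 1],
 [0, 1, 0],
 [1, 0, 0]]
  V a = (-2, 1, 4)
Solving gives a = (4, 1, 1).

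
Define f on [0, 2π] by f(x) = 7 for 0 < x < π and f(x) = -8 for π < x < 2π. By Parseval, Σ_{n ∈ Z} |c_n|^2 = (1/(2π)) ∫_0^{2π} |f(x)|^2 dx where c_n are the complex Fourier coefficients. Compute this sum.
Σ |c_n|^2 = 113/2

Parseval equates the L^2 energy of f (normalised by 1/(2π)) with the ℓ^2 sum of its Fourier coefficients: (1/(2π)) ∫_0^{2π} |f|^2 = Σ |c_n|^2.
Compute the left side: (1/(2π)) [∫_0^π 7^2 dx + ∫_π^{2π} (-8)^2 dx] = (1/(2π)) · (49π + 64π) = (49 + 64)/2 = 113/2.
So Σ_{n ∈ Z} |c_n|^2 = 113/2.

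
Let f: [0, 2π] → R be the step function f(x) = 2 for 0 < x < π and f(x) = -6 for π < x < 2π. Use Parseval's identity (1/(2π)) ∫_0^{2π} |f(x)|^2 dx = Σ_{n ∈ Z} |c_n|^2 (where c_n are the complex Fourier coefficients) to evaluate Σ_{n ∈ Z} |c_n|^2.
Σ |c_n|^2 = 20

Parseval equates the L^2 energy of f (normalised by 1/(2π)) with the ℓ^2 sum of its Fourier coefficients: (1/(2π)) ∫_0^{2π} |f|^2 = Σ |c_n|^2.
Compute the left side: (1/(2π)) [∫_0^π 2^2 dx + ∫_π^{2π} (-6)^2 dx] = (1/(2π)) · (4π + 36π) = (4 + 36)/2 = 20.
So Σ_{n ∈ Z} |c_n|^2 = 20.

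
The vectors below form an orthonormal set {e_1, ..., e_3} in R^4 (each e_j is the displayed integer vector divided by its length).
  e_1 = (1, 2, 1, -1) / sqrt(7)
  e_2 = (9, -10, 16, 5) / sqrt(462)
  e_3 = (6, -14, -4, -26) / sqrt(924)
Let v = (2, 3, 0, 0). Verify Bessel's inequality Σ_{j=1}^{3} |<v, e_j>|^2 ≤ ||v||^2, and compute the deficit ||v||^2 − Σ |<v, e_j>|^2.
Σ |<v, e_j>|^2 = 73/7; ||v||^2 = 13; deficit = 18/7

Write each e_j = u_j / sqrt(<u_j, u_j>) where u_j is the displayed integer vector. Then <v, e_j> = <v, u_j> / sqrt(<u_j, u_j>), so |<v, e_j>|^2 = <v, u_j>^2 / <u_j, u_j>.
Coefficients: <v, e_1> = 8/sqrt(7), <v, e_2> = -12/sqrt(462), <v, e_3> = -30/sqrt(924).
Square and sum: Σ |<v, e_j>|^2 = 73/7.
Compute ||v||^2 = v·v = 13.
Deficit = 13 − 73/7 = 18/7 ≥ 0, confirming Bessel's inequality. (The deficit equals ||v − Σ <v,e_j> e_j||^2, the squared distance from v to span{e_j}.)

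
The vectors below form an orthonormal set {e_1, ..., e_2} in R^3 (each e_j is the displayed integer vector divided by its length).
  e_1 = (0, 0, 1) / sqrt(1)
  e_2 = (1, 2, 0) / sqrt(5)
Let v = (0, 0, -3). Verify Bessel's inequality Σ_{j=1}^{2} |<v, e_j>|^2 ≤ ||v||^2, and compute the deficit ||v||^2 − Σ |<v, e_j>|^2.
Σ |<v, e_j>|^2 = 9; ||v||^2 = 9; deficit = 0

Write each e_j = u_j / sqrt(<u_j, u_j>) where u_j is the displayed integer vector. Then <v, e_j> = <v, u_j> / sqrt(<u_j, u_j>), so |<v, e_j>|^2 = <v, u_j>^2 / <u_j, u_j>.
Coefficients: <v, e_1> = -3/sqrt(1), <v, e_2> = 0/sqrt(5).
Square and sum: Σ |<v, e_j>|^2 = 9.
Compute ||v||^2 = v·v = 9.
Deficit = 9 − 9 = 0 ≥ 0, confirming Bessel's inequality. (The deficit equals ||v − Σ <v,e_j> e_j||^2, the squared distance from v to span{e_j}.)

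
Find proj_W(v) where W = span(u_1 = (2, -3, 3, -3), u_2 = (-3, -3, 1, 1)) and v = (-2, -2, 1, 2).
proj_W(v) = (-118/47, -93/47, 21/47, 51/47)

Set up U = [u_1 | ... | u_2] ∈ R^(4×2). The projector onto W = col(U) is P = U (U^T U)^(-1) U^T.
Compute U^T U =
  [31, 3]
  [3, 20],
and U^T v = (-1, 15).
Solve U^T U · c = U^T v for the coefficients: c = (-5/47, 36/47). The projection is proj_W(v) = U c.
Check: (v - proj_W(v)) · u_1 = 0  (should be 0).
Check: (v - proj_W(v)) · u_2 = 0  (should be 0).
Result: proj_W(v) = (-118/47, -93/47, 21/47, 51/47).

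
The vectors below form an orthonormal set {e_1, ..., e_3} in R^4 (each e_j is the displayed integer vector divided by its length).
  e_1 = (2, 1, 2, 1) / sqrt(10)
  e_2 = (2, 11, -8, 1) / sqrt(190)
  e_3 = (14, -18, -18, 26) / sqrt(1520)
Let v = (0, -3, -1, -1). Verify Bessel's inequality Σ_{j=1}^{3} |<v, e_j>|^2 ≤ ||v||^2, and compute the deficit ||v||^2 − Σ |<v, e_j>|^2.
Σ |<v, e_j>|^2 = 171/20; ||v||^2 = 11; deficit = 49/20

Write each e_j = u_j / sqrt(<u_j, u_j>) where u_j is the displayed integer vector. Then <v, e_j> = <v, u_j> / sqrt(<u_j, u_j>), so |<v, e_j>|^2 = <v, u_j>^2 / <u_j, u_j>.
Coefficients: <v, e_1> = -6/sqrt(10), <v, e_2> = -26/sqrt(190), <v, e_3> = 46/sqrt(1520).
Square and sum: Σ |<v, e_j>|^2 = 171/20.
Compute ||v||^2 = v·v = 11.
Deficit = 11 − 171/20 = 49/20 ≥ 0, confirming Bessel's inequality. (The deficit equals ||v − Σ <v,e_j> e_j||^2, the squared distance from v to span{e_j}.)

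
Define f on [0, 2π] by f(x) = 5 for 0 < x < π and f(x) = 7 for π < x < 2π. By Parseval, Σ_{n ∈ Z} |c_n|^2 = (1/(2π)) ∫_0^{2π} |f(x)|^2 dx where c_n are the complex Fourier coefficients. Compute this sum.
Σ |c_n|^2 = 37

Parseval equates the L^2 energy of f (normalised by 1/(2π)) with the ℓ^2 sum of its Fourier coefficients: (1/(2π)) ∫_0^{2π} |f|^2 = Σ |c_n|^2.
Compute the left side: (1/(2π)) [∫_0^π 5^2 dx + ∫_π^{2π} 7^2 dx] = (1/(2π)) · (25π + 49π) = (25 + 49)/2 = 37.
So Σ_{n ∈ Z} |c_n|^2 = 37.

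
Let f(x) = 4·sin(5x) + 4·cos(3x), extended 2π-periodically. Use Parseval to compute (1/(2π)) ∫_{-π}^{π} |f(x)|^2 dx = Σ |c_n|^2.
Σ |c_n|^2 = 16

Expand |f|^2 and use orthogonality of {sin(nx), cos(mx)} on [-π, π]:
  ∫_{-π}^{π} sin(nx)^2 dx = π, ∫ cos(mx)^2 dx = π, and cross terms integrate to 0.
So ∫_{-π}^{π} f(x)^2 dx = 4^2 · π + 4^2 · π = (16 + 16)π.
Divide by 2π: (16 + 16)/2 = 16.
By Parseval, this equals Σ |c_n|^2.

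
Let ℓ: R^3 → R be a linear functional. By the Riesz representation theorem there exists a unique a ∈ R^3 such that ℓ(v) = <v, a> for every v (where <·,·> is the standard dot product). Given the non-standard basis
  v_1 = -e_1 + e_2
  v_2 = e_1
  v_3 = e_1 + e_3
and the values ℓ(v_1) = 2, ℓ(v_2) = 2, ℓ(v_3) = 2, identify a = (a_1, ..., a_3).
a = (2, 4, 0)

Write a = (a_1, ..., a_3) in the standard basis. For each basis vector v_i, ℓ(v_i) = <v_i, a> is a linear equation in the a_j's. Collect the n equations into a matrix system V a = ℓ, where row i of V is v_i (expressed in the standard basis). Since V is invertible (lower-triangular with 1s on the diagonal, up to permutation), solve by back-substitution:
  V =
[[-1, 1, 0],
 [1, 0, 0],
 [1, 0, 1]]
  V a = (2, 2, 2)
Solving gives a = (2, 4, 0).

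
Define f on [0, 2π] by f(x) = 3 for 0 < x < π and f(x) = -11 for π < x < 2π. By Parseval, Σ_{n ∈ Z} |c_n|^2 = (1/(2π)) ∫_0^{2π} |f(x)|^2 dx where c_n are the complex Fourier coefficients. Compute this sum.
Σ |c_n|^2 = 65

Parseval equates the L^2 energy of f (normalised by 1/(2π)) with the ℓ^2 sum of its Fourier coefficients: (1/(2π)) ∫_0^{2π} |f|^2 = Σ |c_n|^2.
Compute the left side: (1/(2π)) [∫_0^π 3^2 dx + ∫_π^{2π} (-11)^2 dx] = (1/(2π)) · (9π + 121π) = (9 + 121)/2 = 65.
So Σ_{n ∈ Z} |c_n|^2 = 65.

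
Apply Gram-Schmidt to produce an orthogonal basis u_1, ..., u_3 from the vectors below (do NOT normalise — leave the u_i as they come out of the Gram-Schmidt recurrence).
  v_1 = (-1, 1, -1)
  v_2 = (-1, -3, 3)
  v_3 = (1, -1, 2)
Orthogonal basis:
  u_1 = (-1, 1, -1)
  u_2 = (-8/3, -4/3, 4/3)
  u_3 = (0, 1/2, 1/2)

Apply the Gram-Schmidt recurrence
  u_1 = v_1
  u_i = v_i − Σ_{j<i} ((v_i · u_j) / (u_j · u_j)) · u_j.

Step by step this gives:
  u_1 = (-1, 1, -1)
  u_2 = (-8/3, -4/3, 4/3)
  u_3 = (0, 1/2, 1/2)

Orthogonality check:
  u_2 · u_1 = 0 (should be 0)
  u_3 · u_1 = 0 (should be 0)
  u_3 · u_2 = 0 (should be 0)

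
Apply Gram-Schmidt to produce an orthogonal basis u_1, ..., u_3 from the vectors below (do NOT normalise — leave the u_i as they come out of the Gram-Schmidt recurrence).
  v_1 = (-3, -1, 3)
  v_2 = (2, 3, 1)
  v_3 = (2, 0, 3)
Orthogonal basis:
  u_1 = (-3, -1, 3)
  u_2 = (20/19, 51/19, 37/19)
  u_3 = (41/23, -369/230, 287/230)

Apply the Gram-Schmidt recurrence
  u_1 = v_1
  u_i = v_i − Σ_{j<i} ((v_i · u_j) / (u_j · u_j)) · u_j.

Step by step this gives:
  u_1 = (-3, -1, 3)
  u_2 = (20/19, 51/19, 37/19)
  u_3 = (41/23, -369/230, 287/230)

Orthogonality check:
  u_2 · u_1 = 0 (should be 0)
  u_3 · u_1 = 0 (should be 0)
  u_3 · u_2 = 0 (should be 0)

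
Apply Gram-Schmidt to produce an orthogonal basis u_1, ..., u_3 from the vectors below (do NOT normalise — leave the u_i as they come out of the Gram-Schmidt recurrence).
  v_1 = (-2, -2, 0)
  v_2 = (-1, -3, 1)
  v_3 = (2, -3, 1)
Orthogonal basis:
  u_1 = (-2, -2, 0)
  u_2 = (1, -1, 1)
  u_3 = (1/2, -1/2, -1)

Apply the Gram-Schmidt recurrence
  u_1 = v_1
  u_i = v_i − Σ_{j<i} ((v_i · u_j) / (u_j · u_j)) · u_j.

Step by step this gives:
  u_1 = (-2, -2, 0)
  u_2 = (1, -1, 1)
  u_3 = (1/2, -1/2, -1)

Orthogonality check:
  u_2 · u_1 = 0 (should be 0)
  u_3 · u_1 = 0 (should be 0)
  u_3 · u_2 = 0 (should be 0)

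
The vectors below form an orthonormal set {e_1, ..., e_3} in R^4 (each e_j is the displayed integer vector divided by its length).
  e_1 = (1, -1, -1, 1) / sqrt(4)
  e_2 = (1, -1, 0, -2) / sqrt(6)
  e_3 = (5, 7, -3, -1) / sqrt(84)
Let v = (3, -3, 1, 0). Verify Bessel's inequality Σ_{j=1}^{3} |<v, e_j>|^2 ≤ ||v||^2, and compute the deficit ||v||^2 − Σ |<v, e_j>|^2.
Σ |<v, e_j>|^2 = 185/14; ||v||^2 = 19; deficit = 81/14

Write each e_j = u_j / sqrt(<u_j, u_j>) where u_j is the displayed integer vector. Then <v, e_j> = <v, u_j> / sqrt(<u_j, u_j>), so |<v, e_j>|^2 = <v, u_j>^2 / <u_j, u_j>.
Coefficients: <v, e_1> = 5/sqrt(4), <v, e_2> = 6/sqrt(6), <v, e_3> = -9/sqrt(84).
Square and sum: Σ |<v, e_j>|^2 = 185/14.
Compute ||v||^2 = v·v = 19.
Deficit = 19 − 185/14 = 81/14 ≥ 0, confirming Bessel's inequality. (The deficit equals ||v − Σ <v,e_j> e_j||^2, the squared distance from v to span{e_j}.)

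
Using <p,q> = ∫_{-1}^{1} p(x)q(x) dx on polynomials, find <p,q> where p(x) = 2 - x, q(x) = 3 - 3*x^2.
<p,q> = 8

Expand the product: p(x)·q(x) = 3*x^3 - 6*x^2 - 3*x + 6.
∫_{-1}^{1} of each monomial x^k gives [2/(k+1) if k even, 0 if k odd]. Integrating term-by-term (or equivalently evaluating the antiderivative F(x) = 3*x^4/4 - 2*x^3 - 3*x^2/2 + 6*x at the endpoints):
  F(1) − F(−1) = 13/4 − (-19/4) = 8.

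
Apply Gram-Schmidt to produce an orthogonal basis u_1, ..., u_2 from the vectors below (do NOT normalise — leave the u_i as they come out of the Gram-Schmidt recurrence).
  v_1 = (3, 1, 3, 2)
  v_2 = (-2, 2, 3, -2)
Orthogonal basis:
  u_1 = (3, 1, 3, 2)
  u_2 = (-49/23, 45/23, 66/23, -48/23)

Apply the Gram-Schmidt recurrence
  u_1 = v_1
  u_i = v_i − Σ_{j<i} ((v_i · u_j) / (u_j · u_j)) · u_j.

Step by step this gives:
  u_1 = (3, 1, 3, 2)
  u_2 = (-49/23, 45/23, 66/23, -48/23)

Orthogonality check:
  u_2 · u_1 = 0 (should be 0)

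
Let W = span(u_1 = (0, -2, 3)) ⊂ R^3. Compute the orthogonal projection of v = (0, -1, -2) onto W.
proj_W(v) = (0, 8/13, -12/13)

Set up U = [u_1 | ... | u_1] ∈ R^(3×1). The projector onto W = col(U) is P = U (U^T U)^(-1) U^T.
Compute U^T U =
  [13],
and U^T v = (-4).
Solve U^T U · c = U^T v for the coefficients: c = (-4/13). The projection is proj_W(v) = U c.
Check: (v - proj_W(v)) · u_1 = 0  (should be 0).
Result: proj_W(v) = (0, 8/13, -12/13).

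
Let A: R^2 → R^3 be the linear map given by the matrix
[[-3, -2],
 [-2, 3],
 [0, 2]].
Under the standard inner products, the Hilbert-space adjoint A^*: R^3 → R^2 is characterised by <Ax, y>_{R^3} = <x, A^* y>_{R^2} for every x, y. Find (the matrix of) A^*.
A^* = A^T =
[[-3, -2, 0],
 [-2, 3, 2]]

For real matrices with standard dot products, the defining identity <Ax, y> = <x, A^* y> gives (Ax)^T y = x^T (A^*) y, i.e. x^T A^T y = x^T (A^*) y. Since this holds for all x, y, we must have A^* = A^T. Therefore
A^* =
[[-3, -2, 0],
 [-2, 3, 2]].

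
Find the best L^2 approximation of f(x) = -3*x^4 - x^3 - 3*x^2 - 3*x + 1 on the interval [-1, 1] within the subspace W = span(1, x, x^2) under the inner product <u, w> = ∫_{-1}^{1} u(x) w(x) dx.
g(x) = -39*x^2/7 - 18*x/5 + 44/35

The best approximation g ∈ W is the orthogonal projection of f onto W. Writing g = a_0 + a_1 x + a_2 x^2, the coefficients solve the normal equations G · a = b where
  G_{ij} = <φ_i, φ_j> and b_i = <f, φ_i>, with φ_0 = 1, φ_1 = x, φ_2 = x^2.
G =
  [2, 0, 2/3]
  [0, 2/3, 0]
  [2/3, 0, 2/5],
b = (-6/5, -12/5, -146/105).
Solving gives a_0 = 44/35, a_1 = -18/5, a_2 = -39/7, so
  g(x) = -39*x^2/7 - 18*x/5 + 44/35.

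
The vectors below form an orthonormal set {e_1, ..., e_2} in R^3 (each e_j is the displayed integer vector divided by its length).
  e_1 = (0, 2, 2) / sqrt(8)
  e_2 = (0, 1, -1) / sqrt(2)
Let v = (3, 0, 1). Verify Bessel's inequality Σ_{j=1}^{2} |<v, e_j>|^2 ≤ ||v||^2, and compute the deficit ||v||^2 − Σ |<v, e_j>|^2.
Σ |<v, e_j>|^2 = 1; ||v||^2 = 10; deficit = 9

Write each e_j = u_j / sqrt(<u_j, u_j>) where u_j is the displayed integer vector. Then <v, e_j> = <v, u_j> / sqrt(<u_j, u_j>), so |<v, e_j>|^2 = <v, u_j>^2 / <u_j, u_j>.
Coefficients: <v, e_1> = 2/sqrt(8), <v, e_2> = -1/sqrt(2).
Square and sum: Σ |<v, e_j>|^2 = 1.
Compute ||v||^2 = v·v = 10.
Deficit = 10 − 1 = 9 ≥ 0, confirming Bessel's inequality. (The deficit equals ||v − Σ <v,e_j> e_j||^2, the squared distance from v to span{e_j}.)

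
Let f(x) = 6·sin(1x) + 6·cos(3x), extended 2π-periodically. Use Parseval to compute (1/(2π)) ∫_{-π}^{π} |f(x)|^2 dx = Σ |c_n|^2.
Σ |c_n|^2 = 36

Expand |f|^2 and use orthogonality of {sin(nx), cos(mx)} on [-π, π]:
  ∫_{-π}^{π} sin(nx)^2 dx = π, ∫ cos(mx)^2 dx = π, and cross terms integrate to 0.
So ∫_{-π}^{π} f(x)^2 dx = 6^2 · π + 6^2 · π = (36 + 36)π.
Divide by 2π: (36 + 36)/2 = 36.
By Parseval, this equals Σ |c_n|^2.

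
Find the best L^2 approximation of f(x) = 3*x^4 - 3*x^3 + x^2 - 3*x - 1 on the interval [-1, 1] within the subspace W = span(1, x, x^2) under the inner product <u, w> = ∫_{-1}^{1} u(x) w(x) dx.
g(x) = 25*x^2/7 - 24*x/5 - 44/35

The best approximation g ∈ W is the orthogonal projection of f onto W. Writing g = a_0 + a_1 x + a_2 x^2, the coefficients solve the normal equations G · a = b where
  G_{ij} = <φ_i, φ_j> and b_i = <f, φ_i>, with φ_0 = 1, φ_1 = x, φ_2 = x^2.
G =
  [2, 0, 2/3]
  [0, 2/3, 0]
  [2/3, 0, 2/5],
b = (-2/15, -16/5, 62/105).
Solving gives a_0 = -44/35, a_1 = -24/5, a_2 = 25/7, so
  g(x) = 25*x^2/7 - 24*x/5 - 44/35.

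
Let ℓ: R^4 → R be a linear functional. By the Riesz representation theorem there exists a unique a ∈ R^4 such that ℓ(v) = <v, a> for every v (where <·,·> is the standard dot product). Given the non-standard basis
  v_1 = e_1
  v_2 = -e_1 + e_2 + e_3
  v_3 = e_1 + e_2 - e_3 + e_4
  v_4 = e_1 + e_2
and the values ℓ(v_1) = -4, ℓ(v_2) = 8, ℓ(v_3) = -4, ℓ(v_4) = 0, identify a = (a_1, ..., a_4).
a = (-4, 4, 0, -4)

Write a = (a_1, ..., a_4) in the standard basis. For each basis vector v_i, ℓ(v_i) = <v_i, a> is a linear equation in the a_j's. Collect the n equations into a matrix system V a = ℓ, where row i of V is v_i (expressed in the standard basis). Since V is invertible (lower-triangular with 1s on the diagonal, up to permutation), solve by back-substitution:
  V =
[[1, 0, 0, 0],
 [-1, 1, 1, 0],
 [1, 1, -1, 1],
 [1, 1, 0, 0]]
  V a = (-4, 8, -4, 0)
Solving gives a = (-4, 4, 0, -4).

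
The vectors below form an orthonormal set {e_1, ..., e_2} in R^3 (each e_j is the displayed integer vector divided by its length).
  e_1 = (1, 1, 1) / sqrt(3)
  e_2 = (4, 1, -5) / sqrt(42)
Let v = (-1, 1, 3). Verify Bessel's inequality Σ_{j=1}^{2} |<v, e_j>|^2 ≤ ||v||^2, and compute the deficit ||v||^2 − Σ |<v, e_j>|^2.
Σ |<v, e_j>|^2 = 75/7; ||v||^2 = 11; deficit = 2/7

Write each e_j = u_j / sqrt(<u_j, u_j>) where u_j is the displayed integer vector. Then <v, e_j> = <v, u_j> / sqrt(<u_j, u_j>), so |<v, e_j>|^2 = <v, u_j>^2 / <u_j, u_j>.
Coefficients: <v, e_1> = 3/sqrt(3), <v, e_2> = -18/sqrt(42).
Square and sum: Σ |<v, e_j>|^2 = 75/7.
Compute ||v||^2 = v·v = 11.
Deficit = 11 − 75/7 = 2/7 ≥ 0, confirming Bessel's inequality. (The deficit equals ||v − Σ <v,e_j> e_j||^2, the squared distance from v to span{e_j}.)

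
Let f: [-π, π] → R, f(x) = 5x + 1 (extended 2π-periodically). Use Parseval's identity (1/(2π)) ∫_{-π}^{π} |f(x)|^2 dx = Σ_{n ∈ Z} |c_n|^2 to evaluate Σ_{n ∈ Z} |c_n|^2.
Σ |c_n|^2 = 25π^2/3 + 1

Expand and integrate term by term over [-π, π]:
  ∫ (5x)^2 dx = 25·(2π^3/3); ∫ 2·5·(1)·x dx = 0 (odd integrand); ∫ 1^2 dx = 1·2π.
So (1/(2π)) ∫_{-π}^{π} (5x + 1)^2 dx = 25π^2/3 + 1 = 25π^2/3 + 1.
Parseval ⇒ Σ |c_n|^2 = 25π^2/3 + 1.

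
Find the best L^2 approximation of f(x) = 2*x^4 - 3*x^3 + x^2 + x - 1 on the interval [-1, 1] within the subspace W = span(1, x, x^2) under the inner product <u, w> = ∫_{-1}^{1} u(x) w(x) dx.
g(x) = 19*x^2/7 - 4*x/5 - 41/35

The best approximation g ∈ W is the orthogonal projection of f onto W. Writing g = a_0 + a_1 x + a_2 x^2, the coefficients solve the normal equations G · a = b where
  G_{ij} = <φ_i, φ_j> and b_i = <f, φ_i>, with φ_0 = 1, φ_1 = x, φ_2 = x^2.
G =
  [2, 0, 2/3]
  [0, 2/3, 0]
  [2/3, 0, 2/5],
b = (-8/15, -8/15, 32/105).
Solving gives a_0 = -41/35, a_1 = -4/5, a_2 = 19/7, so
  g(x) = 19*x^2/7 - 4*x/5 - 41/35.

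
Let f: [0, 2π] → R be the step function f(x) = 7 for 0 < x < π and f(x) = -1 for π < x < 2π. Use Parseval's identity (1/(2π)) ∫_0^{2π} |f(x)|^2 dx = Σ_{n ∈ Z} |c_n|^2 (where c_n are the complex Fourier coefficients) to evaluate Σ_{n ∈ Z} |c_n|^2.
Σ |c_n|^2 = 25

Parseval equates the L^2 energy of f (normalised by 1/(2π)) with the ℓ^2 sum of its Fourier coefficients: (1/(2π)) ∫_0^{2π} |f|^2 = Σ |c_n|^2.
Compute the left side: (1/(2π)) [∫_0^π 7^2 dx + ∫_π^{2π} (-1)^2 dx] = (1/(2π)) · (49π + 1π) = (49 + 1)/2 = 25.
So Σ_{n ∈ Z} |c_n|^2 = 25.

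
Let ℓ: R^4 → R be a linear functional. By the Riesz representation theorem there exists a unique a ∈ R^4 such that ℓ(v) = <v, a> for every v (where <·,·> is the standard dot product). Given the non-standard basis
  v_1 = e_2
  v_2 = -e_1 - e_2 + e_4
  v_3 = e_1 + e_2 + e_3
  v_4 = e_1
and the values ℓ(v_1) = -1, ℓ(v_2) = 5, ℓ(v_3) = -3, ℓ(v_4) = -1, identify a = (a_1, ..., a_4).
a = (-1, -1, -1, 3)

Write a = (a_1, ..., a_4) in the standard basis. For each basis vector v_i, ℓ(v_i) = <v_i, a> is a linear equation in the a_j's. Collect the n equations into a matrix system V a = ℓ, where row i of V is v_i (expressed in the standard basis). Since V is invertible (lower-triangular with 1s on the diagonal, up to permutation), solve by back-substitution:
  V =
[[0, 1, 0, 0],
 [-1, -1, 0, 1],
 [1, 1, 1, 0],
 [1, 0, 0, 0]]
  V a = (-1, 5, -3, -1)
Solving gives a = (-1, -1, -1, 3).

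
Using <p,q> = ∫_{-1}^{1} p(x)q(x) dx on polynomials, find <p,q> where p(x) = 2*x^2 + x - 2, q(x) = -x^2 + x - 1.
<p,q> = 58/15

Expand the product: p(x)·q(x) = -2*x^4 + x^3 + x^2 - 3*x + 2.
∫_{-1}^{1} of each monomial x^k gives [2/(k+1) if k even, 0 if k odd]. Integrating term-by-term (or equivalently evaluating the antiderivative F(x) = -2*x^5/5 + x^4/4 + x^3/3 - 3*x^2/2 + 2*x at the endpoints):
  F(1) − F(−1) = 41/60 − (-191/60) = 58/15.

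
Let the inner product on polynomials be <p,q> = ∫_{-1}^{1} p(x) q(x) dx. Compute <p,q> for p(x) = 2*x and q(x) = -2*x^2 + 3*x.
<p,q> = 4

Expand the product: p(x)·q(x) = -4*x^3 + 6*x^2.
∫_{-1}^{1} of each monomial x^k gives [2/(k+1) if k even, 0 if k odd]. Integrating term-by-term (or equivalently evaluating the antiderivative F(x) = -x^4 + 2*x^3 at the endpoints):
  F(1) − F(−1) = 1 − (-3) = 4.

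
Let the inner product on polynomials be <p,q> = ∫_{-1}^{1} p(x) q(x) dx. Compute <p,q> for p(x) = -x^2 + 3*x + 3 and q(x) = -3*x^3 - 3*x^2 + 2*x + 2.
<p,q> = 94/15

Expand the product: p(x)·q(x) = 3*x^5 - 6*x^4 - 20*x^3 - 5*x^2 + 12*x + 6.
∫_{-1}^{1} of each monomial x^k gives [2/(k+1) if k even, 0 if k odd]. Integrating term-by-term (or equivalently evaluating the antiderivative F(x) = x^6/2 - 6*x^5/5 - 5*x^4 - 5*x^3/3 + 6*x^2 + 6*x at the endpoints):
  F(1) − F(−1) = 139/30 − (-49/30) = 94/15.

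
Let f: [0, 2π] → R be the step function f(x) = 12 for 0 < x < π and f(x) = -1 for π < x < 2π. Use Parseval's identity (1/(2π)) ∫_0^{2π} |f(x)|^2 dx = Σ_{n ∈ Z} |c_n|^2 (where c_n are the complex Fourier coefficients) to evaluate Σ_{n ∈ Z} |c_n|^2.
Σ |c_n|^2 = 145/2

Parseval equates the L^2 energy of f (normalised by 1/(2π)) with the ℓ^2 sum of its Fourier coefficients: (1/(2π)) ∫_0^{2π} |f|^2 = Σ |c_n|^2.
Compute the left side: (1/(2π)) [∫_0^π 12^2 dx + ∫_π^{2π} (-1)^2 dx] = (1/(2π)) · (144π + 1π) = (144 + 1)/2 = 145/2.
So Σ_{n ∈ Z} |c_n|^2 = 145/2.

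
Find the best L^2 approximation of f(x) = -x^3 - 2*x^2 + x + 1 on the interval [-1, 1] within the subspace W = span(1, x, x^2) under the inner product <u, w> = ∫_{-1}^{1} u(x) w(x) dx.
g(x) = -2*x^2 + 2*x/5 + 1

The best approximation g ∈ W is the orthogonal projection of f onto W. Writing g = a_0 + a_1 x + a_2 x^2, the coefficients solve the normal equations G · a = b where
  G_{ij} = <φ_i, φ_j> and b_i = <f, φ_i>, with φ_0 = 1, φ_1 = x, φ_2 = x^2.
G =
  [2, 0, 2/3]
  [0, 2/3, 0]
  [2/3, 0, 2/5],
b = (2/3, 4/15, -2/15).
Solving gives a_0 = 1, a_1 = 2/5, a_2 = -2, so
  g(x) = -2*x^2 + 2*x/5 + 1.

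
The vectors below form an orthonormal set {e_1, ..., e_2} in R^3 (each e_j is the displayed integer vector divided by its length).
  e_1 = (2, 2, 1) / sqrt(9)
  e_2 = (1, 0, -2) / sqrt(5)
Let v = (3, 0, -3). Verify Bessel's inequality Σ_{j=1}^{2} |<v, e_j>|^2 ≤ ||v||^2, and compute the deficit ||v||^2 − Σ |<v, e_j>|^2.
Σ |<v, e_j>|^2 = 86/5; ||v||^2 = 18; deficit = 4/5

Write each e_j = u_j / sqrt(<u_j, u_j>) where u_j is the displayed integer vector. Then <v, e_j> = <v, u_j> / sqrt(<u_j, u_j>), so |<v, e_j>|^2 = <v, u_j>^2 / <u_j, u_j>.
Coefficients: <v, e_1> = 3/sqrt(9), <v, e_2> = 9/sqrt(5).
Square and sum: Σ |<v, e_j>|^2 = 86/5.
Compute ||v||^2 = v·v = 18.
Deficit = 18 − 86/5 = 4/5 ≥ 0, confirming Bessel's inequality. (The deficit equals ||v − Σ <v,e_j> e_j||^2, the squared distance from v to span{e_j}.)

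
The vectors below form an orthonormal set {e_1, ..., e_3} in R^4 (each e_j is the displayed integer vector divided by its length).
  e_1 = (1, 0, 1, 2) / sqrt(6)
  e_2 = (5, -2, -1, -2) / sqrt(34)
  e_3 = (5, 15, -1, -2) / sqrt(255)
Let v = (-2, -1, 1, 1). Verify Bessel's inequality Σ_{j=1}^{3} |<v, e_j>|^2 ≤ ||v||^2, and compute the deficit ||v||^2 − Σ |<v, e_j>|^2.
Σ |<v, e_j>|^2 = 34/5; ||v||^2 = 7; deficit = 1/5

Write each e_j = u_j / sqrt(<u_j, u_j>) where u_j is the displayed integer vector. Then <v, e_j> = <v, u_j> / sqrt(<u_j, u_j>), so |<v, e_j>|^2 = <v, u_j>^2 / <u_j, u_j>.
Coefficients: <v, e_1> = 1/sqrt(6), <v, e_2> = -11/sqrt(34), <v, e_3> = -28/sqrt(255).
Square and sum: Σ |<v, e_j>|^2 = 34/5.
Compute ||v||^2 = v·v = 7.
Deficit = 7 − 34/5 = 1/5 ≥ 0, confirming Bessel's inequality. (The deficit equals ||v − Σ <v,e_j> e_j||^2, the squared distance from v to span{e_j}.)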